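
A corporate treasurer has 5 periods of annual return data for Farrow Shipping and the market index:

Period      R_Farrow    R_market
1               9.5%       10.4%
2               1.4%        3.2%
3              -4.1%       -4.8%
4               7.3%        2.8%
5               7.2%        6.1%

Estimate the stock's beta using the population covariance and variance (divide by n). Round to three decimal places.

0.904

Mean R_i = (9.5 + 1.4 − 4.1 + 7.3 + 7.2) / 5 = 4.2600%
Mean R_m = (10.4 + 3.2 − 4.8 + 2.8 + 6.1) / 5 = 3.5400%
Σ(R_i − R̄_i)(R_m − R̄_m) = 111.9180  ⇒  Cov = 111.9180 / 5 = 22.3836
Σ(R_m − R̄_m)² = 123.8320  ⇒  Var(R_m) = 123.8320 / 5 = 24.7664
β = Cov / Var(R_m) = 22.3836 / 24.7664 = 0.9038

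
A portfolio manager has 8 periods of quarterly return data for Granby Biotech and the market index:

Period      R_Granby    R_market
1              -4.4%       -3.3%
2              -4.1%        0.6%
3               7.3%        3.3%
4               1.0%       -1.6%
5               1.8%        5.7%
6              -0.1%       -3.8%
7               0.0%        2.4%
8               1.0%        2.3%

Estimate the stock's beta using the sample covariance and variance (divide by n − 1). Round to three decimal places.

0.581

Mean R_i = (-4.4 − 4.1 + 7.3 + 1.0 + 1.8 − 0.1 + 0.0 + 1.0) / 8 = 0.3125%
Mean R_m = (-3.3 + 0.6 + 3.3 − 1.6 + 5.7 − 3.8 + 2.4 + 2.3) / 8 = 0.7000%
Σ(R_i − R̄_i)(R_m − R̄_m) = 45.7400  ⇒  Cov = 45.7400 / 7 = 6.5343
Σ(R_m − R̄_m)² = 78.7600  ⇒  Var(R_m) = 78.7600 / 7 = 11.2514
β = Cov / Var(R_m) = 6.5343 / 11.2514 = 0.5808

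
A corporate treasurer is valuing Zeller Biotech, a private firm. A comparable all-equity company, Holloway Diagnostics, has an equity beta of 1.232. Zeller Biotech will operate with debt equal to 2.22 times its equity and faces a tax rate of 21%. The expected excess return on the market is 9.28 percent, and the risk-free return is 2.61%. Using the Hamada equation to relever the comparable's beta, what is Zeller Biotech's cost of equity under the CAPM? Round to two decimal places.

34.09%

β_L = β_U × [1 + (1 − t)(D/E)] = 1.232 × [1 + (1 − 0.21) × 2.22]
    = 1.232 × [1 + 0.79 × 2.22] = 1.232 × 2.7538 = 3.3927
E(R) = R_f + β_L × MRP = 2.61% + 3.3927 × 9.28% = 34.09%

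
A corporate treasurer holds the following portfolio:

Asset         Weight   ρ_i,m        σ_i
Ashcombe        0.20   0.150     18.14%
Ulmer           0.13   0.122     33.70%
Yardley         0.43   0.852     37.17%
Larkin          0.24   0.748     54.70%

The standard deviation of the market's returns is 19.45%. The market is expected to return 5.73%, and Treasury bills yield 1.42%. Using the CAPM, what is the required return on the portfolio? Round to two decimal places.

6.85%

β_Ashcombe = 0.150 × 18.14% / 19.45% = 0.1399
β_Ulmer = 0.122 × 33.70% / 19.45% = 0.2114
β_Yardley = 0.852 × 37.17% / 19.45% = 1.6282
β_Larkin = 0.748 × 54.70% / 19.45% = 2.1036
β_P = Σ w_i β_i = 0.20×0.1399 + 0.13×0.2114 + 0.43×1.6282 + 0.24×2.1036 = 1.2605
MRP = 5.73% − 1.42% = 4.31%
E(R_P) = R_f + β_P × MRP = 1.42% + 1.2605 × 4.31% = 6.85%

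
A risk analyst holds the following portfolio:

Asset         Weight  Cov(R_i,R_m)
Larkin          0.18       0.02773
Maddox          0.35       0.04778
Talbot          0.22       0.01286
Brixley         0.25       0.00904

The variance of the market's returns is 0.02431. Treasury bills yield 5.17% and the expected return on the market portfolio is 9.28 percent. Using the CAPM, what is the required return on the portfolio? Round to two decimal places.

9.70%

β_Larkin = 0.02773 / 0.02431 = 1.1407
β_Maddox = 0.04778 / 0.02431 = 1.9654
β_Talbot = 0.01286 / 0.02431 = 0.5290
β_Brixley = 0.00904 / 0.02431 = 0.3719
β_P = Σ w_i β_i = 0.18×1.1407 + 0.35×1.9654 + 0.22×0.5290 + 0.25×0.3719 = 1.1026
MRP = 9.28% − 5.17% = 4.11%
E(R_P) = R_f + β_P × MRP = 5.17% + 1.1026 × 4.11% = 9.70%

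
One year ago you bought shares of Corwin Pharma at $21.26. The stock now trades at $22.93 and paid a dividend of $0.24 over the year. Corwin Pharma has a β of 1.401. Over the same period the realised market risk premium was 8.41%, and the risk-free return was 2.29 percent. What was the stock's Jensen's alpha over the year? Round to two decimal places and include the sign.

Realised HPR = (P1 + D1 − P0) / P0 = (22.93 + 0.24 − 21.26) / 21.26 = 1.91 / 21.26 = 8.9840%
CAPM required = R_f + β·MRP = 2.29% + 1.401 × 8.41% = 14.07241%
α = realised − required = 8.9840% − 14.07241% = -5.09%

-5.09%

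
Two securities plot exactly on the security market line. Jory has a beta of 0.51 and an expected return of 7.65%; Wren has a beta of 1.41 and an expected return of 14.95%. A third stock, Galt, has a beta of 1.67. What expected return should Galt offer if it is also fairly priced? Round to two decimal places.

MRP (SML slope) = (14.95% − 7.65%) / (1.41 − 0.51) = 7.30% / 0.90 = 8.1111%
R_f (intercept) = 7.65% − 0.51 × 8.1111% = 3.5133%
E(R_Galt) = R_f + β × MRP = 3.5133% + 1.67 × 8.1111% = 17.06%

17.06%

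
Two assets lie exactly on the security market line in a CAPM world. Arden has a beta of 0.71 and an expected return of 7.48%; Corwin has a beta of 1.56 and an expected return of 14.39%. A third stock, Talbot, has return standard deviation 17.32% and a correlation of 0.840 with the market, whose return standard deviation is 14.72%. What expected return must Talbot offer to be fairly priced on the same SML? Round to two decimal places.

MRP = (14.39% − 7.48%) / (1.56 − 0.71) = 8.1294%
R_f = 7.48% − 0.71 × 8.1294% = 1.7081%
β_Talbot = ρ·σ_i/σ_m = 0.840 × 17.32 / 14.72 = 0.9884
E(R_Talbot) = R_f + β × MRP = 1.7081% + 0.9884 × 8.1294% = 9.74%

9.74%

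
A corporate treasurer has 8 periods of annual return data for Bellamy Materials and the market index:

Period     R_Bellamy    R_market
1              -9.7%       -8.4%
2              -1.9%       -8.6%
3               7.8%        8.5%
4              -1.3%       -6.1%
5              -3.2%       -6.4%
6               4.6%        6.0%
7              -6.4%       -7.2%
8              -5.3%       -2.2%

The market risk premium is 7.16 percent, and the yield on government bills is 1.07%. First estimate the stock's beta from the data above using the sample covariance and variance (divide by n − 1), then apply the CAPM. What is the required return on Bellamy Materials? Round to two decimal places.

Mean R_i = (-9.7 − 1.9 + 7.8 − 1.3 − 3.2 + 4.6 − 6.4 − 5.3) / 8 = -1.9250%
Mean R_m = (-8.4 − 8.6 + 8.5 − 6.1 − 6.4 + 6.0 − 7.2 − 2.2) / 8 = -3.0500%
Σ(R_i − R̄_i)(R_m − R̄_m) = 230.9000  ⇒  Cov = 230.9000 / 7 = 32.9857
Σ(R_m − R̄_m)² = 313.2000  ⇒  Var(R_m) = 313.2000 / 7 = 44.7429
β = Cov / Var(R_m) = 32.9857 / 44.7429 = 0.7372
E(R) = R_f + β × MRP = 1.07% + 0.7372 × 7.16% = 6.35%

6.35%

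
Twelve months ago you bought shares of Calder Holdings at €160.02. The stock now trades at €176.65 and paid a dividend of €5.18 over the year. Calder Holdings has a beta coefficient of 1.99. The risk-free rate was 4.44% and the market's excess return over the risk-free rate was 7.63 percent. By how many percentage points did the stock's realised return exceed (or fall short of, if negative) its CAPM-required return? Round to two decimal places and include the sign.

-5.99%

Realised HPR = (P1 + D1 − P0) / P0 = (176.65 + 5.18 − 160.02) / 160.02 = 21.81 / 160.02 = 13.6295%
CAPM required = R_f + β·MRP = 4.44% + 1.99 × 7.63% = 19.6237%
α = realised − required = 13.6295% − 19.6237% = -5.99%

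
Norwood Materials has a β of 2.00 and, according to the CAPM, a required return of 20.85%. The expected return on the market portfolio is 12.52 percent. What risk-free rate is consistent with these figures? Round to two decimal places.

E(R) = R_f + β(E(R_m) − R_f) = R_f(1 − β) + β·E(R_m)
20.85% = R_f × (1 − 2.00) + 2.00 × 12.52%
20.85% = R_f × -1.00 + 25.0400%
R_f = (20.85% − 25.0400%) / -1.00 = 4.19%

4.19%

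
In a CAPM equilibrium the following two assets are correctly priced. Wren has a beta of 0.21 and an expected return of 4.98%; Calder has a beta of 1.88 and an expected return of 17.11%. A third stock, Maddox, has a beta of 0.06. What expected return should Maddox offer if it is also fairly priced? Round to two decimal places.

MRP (SML slope) = (17.11% − 4.98%) / (1.88 − 0.21) = 12.13% / 1.67 = 7.2635%
R_f (intercept) = 4.98% − 0.21 × 7.2635% = 3.4547%
E(R_Maddox) = R_f + β × MRP = 3.4547% + 0.06 × 7.2635% = 3.89%

3.89%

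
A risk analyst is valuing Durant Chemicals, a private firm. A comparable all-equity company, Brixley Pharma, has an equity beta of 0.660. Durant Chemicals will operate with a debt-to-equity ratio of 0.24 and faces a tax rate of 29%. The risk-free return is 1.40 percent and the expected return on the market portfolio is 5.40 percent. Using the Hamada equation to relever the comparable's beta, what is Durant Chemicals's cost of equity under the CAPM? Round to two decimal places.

β_L = β_U × [1 + (1 − t)(D/E)] = 0.660 × [1 + (1 − 0.29) × 0.24]
    = 0.660 × [1 + 0.71 × 0.24] = 0.660 × 1.1704 = 0.7725
MRP = 5.40% − 1.40% = 4.00%
E(R) = R_f + β_L × MRP = 1.40% + 0.7725 × 4.00% = 4.49%

4.49%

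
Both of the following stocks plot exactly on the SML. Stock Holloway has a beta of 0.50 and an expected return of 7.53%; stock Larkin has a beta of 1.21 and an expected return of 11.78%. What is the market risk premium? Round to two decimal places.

Both satisfy E(R) = R_f + β·MRP, so the slope of the SML is
MRP = (11.78% − 7.53%) / (1.21 − 0.50) = 4.25% / 0.71 = 5.9859%

5.99%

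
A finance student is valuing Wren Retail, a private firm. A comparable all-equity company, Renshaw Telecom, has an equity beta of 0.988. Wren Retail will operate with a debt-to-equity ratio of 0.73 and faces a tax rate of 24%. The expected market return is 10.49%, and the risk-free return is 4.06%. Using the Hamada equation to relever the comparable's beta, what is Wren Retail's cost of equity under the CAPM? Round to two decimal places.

13.94%

β_L = β_U × [1 + (1 − t)(D/E)] = 0.988 × [1 + (1 − 0.24) × 0.73]
    = 0.988 × [1 + 0.76 × 0.73] = 0.988 × 1.5548 = 1.5361
MRP = 10.49% − 4.06% = 6.43%
E(R) = R_f + β_L × MRP = 4.06% + 1.5361 × 6.43% = 13.94%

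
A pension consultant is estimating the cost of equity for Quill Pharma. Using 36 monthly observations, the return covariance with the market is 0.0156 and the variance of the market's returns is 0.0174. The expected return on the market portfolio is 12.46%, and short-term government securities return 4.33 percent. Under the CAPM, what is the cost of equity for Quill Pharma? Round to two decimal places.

11.62%

β = Cov(R_i, R_m) / Var(R_m) = 0.0156 / 0.0174 = 0.8966
MRP = 12.46% − 4.33% = 8.13%
E(R) = R_f + β × MRP = 4.33% + 0.8966 × 8.13% = 11.62%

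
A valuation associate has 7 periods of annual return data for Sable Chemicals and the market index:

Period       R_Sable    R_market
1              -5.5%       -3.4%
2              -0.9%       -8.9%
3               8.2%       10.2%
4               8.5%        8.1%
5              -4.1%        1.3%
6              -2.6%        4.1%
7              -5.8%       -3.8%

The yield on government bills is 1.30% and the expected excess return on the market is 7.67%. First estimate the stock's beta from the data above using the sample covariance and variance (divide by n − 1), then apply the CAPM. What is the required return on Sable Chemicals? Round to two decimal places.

Mean R_i = (-5.5 − 0.9 + 8.2 + 8.5 − 4.1 − 2.6 − 5.8) / 7 = -0.3143%
Mean R_m = (-3.4 − 8.9 + 10.2 + 8.1 + 1.3 + 4.1 − 3.8) / 7 = 1.0857%
Σ(R_i − R̄_i)(R_m − R̄_m) = 187.6386  ⇒  Cov = 187.6386 / 6 = 31.2731
Σ(R_m − R̄_m)² = 285.1086  ⇒  Var(R_m) = 285.1086 / 6 = 47.5181
β = Cov / Var(R_m) = 31.2731 / 47.5181 = 0.6581
E(R) = R_f + β × MRP = 1.30% + 0.6581 × 7.67% = 6.35%

6.35%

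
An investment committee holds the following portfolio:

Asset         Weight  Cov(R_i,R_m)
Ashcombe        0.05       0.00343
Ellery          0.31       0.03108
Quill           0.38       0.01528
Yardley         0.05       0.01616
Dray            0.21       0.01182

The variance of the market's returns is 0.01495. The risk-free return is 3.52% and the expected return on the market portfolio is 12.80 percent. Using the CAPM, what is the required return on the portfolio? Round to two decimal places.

15.25%

β_Ashcombe = 0.00343 / 0.01495 = 0.2294
β_Ellery = 0.03108 / 0.01495 = 2.0789
β_Quill = 0.01528 / 0.01495 = 1.0221
β_Yardley = 0.01616 / 0.01495 = 1.0809
β_Dray = 0.01182 / 0.01495 = 0.7906
β_P = Σ w_i β_i = 0.05×0.2294 + 0.31×2.0789 + 0.38×1.0221 + 0.05×1.0809 + 0.21×0.7906 = 1.2644
MRP = 12.80% − 3.52% = 9.28%
E(R_P) = R_f + β_P × MRP = 3.52% + 1.2644 × 9.28% = 15.25%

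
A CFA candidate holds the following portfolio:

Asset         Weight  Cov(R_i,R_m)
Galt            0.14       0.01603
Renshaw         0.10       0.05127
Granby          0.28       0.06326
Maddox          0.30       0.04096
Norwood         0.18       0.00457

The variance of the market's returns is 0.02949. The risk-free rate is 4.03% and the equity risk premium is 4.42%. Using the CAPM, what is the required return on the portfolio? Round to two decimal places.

9.75%

β_Galt = 0.01603 / 0.02949 = 0.5436
β_Renshaw = 0.05127 / 0.02949 = 1.7386
β_Granby = 0.06326 / 0.02949 = 2.1451
β_Maddox = 0.04096 / 0.02949 = 1.3889
β_Norwood = 0.00457 / 0.02949 = 0.1550
β_P = Σ w_i β_i = 0.14×0.5436 + 0.10×1.7386 + 0.28×2.1451 + 0.30×1.3889 + 0.18×0.1550 = 1.2952
E(R_P) = R_f + β_P × MRP = 4.03% + 1.2952 × 4.42% = 9.75%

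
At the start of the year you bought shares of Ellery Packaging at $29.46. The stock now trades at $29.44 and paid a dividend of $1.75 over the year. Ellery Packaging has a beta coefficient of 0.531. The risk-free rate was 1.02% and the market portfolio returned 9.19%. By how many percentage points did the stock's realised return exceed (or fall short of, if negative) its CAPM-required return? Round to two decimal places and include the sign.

Realised HPR = (P1 + D1 − P0) / P0 = (29.44 + 1.75 − 29.46) / 29.46 = 1.73 / 29.46 = 5.8724%
MRP = 9.19% − 1.02% = 8.17%
CAPM required = R_f + β·MRP = 1.02% + 0.531 × 8.17% = 5.35827%
α = realised − required = 5.8724% − 5.35827% = +0.51%

+0.51%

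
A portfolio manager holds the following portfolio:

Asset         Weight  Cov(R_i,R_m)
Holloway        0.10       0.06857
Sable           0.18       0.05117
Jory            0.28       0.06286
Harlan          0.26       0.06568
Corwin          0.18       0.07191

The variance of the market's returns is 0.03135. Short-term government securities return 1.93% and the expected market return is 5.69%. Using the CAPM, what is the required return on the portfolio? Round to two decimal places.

β_Holloway = 0.06857 / 0.03135 = 2.1872
β_Sable = 0.05117 / 0.03135 = 1.6322
β_Jory = 0.06286 / 0.03135 = 2.0051
β_Harlan = 0.06568 / 0.03135 = 2.0951
β_Corwin = 0.07191 / 0.03135 = 2.2938
β_P = Σ w_i β_i = 0.10×2.1872 + 0.18×1.6322 + 0.28×2.0051 + 0.26×2.0951 + 0.18×2.2938 = 2.0316
MRP = 5.69% − 1.93% = 3.76%
E(R_P) = R_f + β_P × MRP = 1.93% + 2.0316 × 3.76% = 9.57%

9.57%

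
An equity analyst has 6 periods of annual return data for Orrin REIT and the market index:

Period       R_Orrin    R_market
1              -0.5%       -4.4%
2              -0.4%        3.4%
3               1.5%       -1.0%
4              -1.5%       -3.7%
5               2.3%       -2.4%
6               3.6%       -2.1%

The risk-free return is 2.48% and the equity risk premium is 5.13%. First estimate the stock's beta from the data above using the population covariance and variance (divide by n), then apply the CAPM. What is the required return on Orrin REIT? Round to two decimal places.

Mean R_i = (-0.5 − 0.4 + 1.5 − 1.5 + 2.3 + 3.6) / 6 = 0.8333%
Mean R_m = (-4.4 + 3.4 − 1.0 − 3.7 − 2.4 − 2.1) / 6 = -1.7000%
Σ(R_i − R̄_i)(R_m − R̄_m) = 0.3100  ⇒  Cov = 0.3100 / 6 = 0.0517
Σ(R_m − R̄_m)² = 38.4400  ⇒  Var(R_m) = 38.4400 / 6 = 6.4067
β = Cov / Var(R_m) = 0.0517 / 6.4067 = 0.0081
E(R) = R_f + β × MRP = 2.48% + 0.0081 × 5.13% = 2.52%

2.52%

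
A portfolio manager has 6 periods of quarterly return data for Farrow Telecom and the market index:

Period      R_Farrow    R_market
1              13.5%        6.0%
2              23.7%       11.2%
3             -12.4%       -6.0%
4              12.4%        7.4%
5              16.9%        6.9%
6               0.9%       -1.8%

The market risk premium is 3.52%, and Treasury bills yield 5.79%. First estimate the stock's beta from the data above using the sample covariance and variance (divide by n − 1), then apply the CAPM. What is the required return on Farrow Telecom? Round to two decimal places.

12.69%

Mean R_i = (13.5 + 23.7 − 12.4 + 12.4 + 16.9 + 0.9) / 6 = 9.1667%
Mean R_m = (6.0 + 11.2 − 6.0 + 7.4 + 6.9 − 1.8) / 6 = 3.9500%
Σ(R_i − R̄_i)(R_m − R̄_m) = 410.3400  ⇒  Cov = 410.3400 / 5 = 82.0680
Σ(R_m − R̄_m)² = 209.4350  ⇒  Var(R_m) = 209.4350 / 5 = 41.8870
β = Cov / Var(R_m) = 82.0680 / 41.8870 = 1.9593
E(R) = R_f + β × MRP = 5.79% + 1.9593 × 3.52% = 12.69%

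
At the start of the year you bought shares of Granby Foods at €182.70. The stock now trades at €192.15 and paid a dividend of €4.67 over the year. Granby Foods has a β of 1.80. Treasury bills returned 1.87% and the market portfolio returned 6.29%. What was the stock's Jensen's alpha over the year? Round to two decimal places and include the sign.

-2.10%

Realised HPR = (P1 + D1 − P0) / P0 = (192.15 + 4.67 − 182.70) / 182.70 = 14.12 / 182.70 = 7.7285%
MRP = 6.29% − 1.87% = 4.42%
CAPM required = R_f + β·MRP = 1.87% + 1.80 × 4.42% = 9.8260%
α = realised − required = 7.7285% − 9.8260% = -2.10%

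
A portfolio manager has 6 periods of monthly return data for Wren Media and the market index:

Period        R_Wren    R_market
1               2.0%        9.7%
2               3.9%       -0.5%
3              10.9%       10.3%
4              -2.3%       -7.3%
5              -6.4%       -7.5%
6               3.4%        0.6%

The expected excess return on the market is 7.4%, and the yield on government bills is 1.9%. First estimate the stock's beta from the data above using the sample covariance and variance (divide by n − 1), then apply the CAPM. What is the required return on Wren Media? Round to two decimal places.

Mean R_i = (2.0 + 3.9 + 10.9 − 2.3 − 6.4 + 3.4) / 6 = 1.9167%
Mean R_m = (9.7 − 0.5 + 10.3 − 7.3 − 7.5 + 0.6) / 6 = 0.8833%
Σ(R_i − R̄_i)(R_m − R̄_m) = 186.3917  ⇒  Cov = 186.3917 / 5 = 37.2783
Σ(R_m − R̄_m)² = 305.6483  ⇒  Var(R_m) = 305.6483 / 5 = 61.1297
β = Cov / Var(R_m) = 37.2783 / 61.1297 = 0.6098
E(R) = R_f + β × MRP = 1.9% + 0.6098 × 7.4% = 6.41%

6.41%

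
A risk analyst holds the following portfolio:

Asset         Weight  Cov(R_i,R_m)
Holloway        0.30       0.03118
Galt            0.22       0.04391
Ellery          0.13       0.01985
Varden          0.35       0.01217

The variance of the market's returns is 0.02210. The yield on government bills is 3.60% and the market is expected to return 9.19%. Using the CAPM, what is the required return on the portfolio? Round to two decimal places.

10.14%

β_Holloway = 0.03118 / 0.02210 = 1.4109
β_Galt = 0.04391 / 0.02210 = 1.9869
β_Ellery = 0.01985 / 0.02210 = 0.8982
β_Varden = 0.01217 / 0.02210 = 0.5507
β_P = Σ w_i β_i = 0.30×1.4109 + 0.22×1.9869 + 0.13×0.8982 + 0.35×0.5507 = 1.1699
MRP = 9.19% − 3.60% = 5.59%
E(R_P) = R_f + β_P × MRP = 3.60% + 1.1699 × 5.59% = 10.14%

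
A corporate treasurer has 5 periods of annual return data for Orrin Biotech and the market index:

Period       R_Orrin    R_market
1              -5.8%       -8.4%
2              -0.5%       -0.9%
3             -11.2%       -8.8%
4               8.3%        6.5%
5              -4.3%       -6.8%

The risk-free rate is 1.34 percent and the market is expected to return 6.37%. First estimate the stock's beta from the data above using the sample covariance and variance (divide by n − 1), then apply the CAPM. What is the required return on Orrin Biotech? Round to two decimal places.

Mean R_i = (-5.8 − 0.5 − 11.2 + 8.3 − 4.3) / 5 = -2.7000%
Mean R_m = (-8.4 − 0.9 − 8.8 + 6.5 − 6.8) / 5 = -3.6800%
Σ(R_i − R̄_i)(R_m − R̄_m) = 181.2400  ⇒  Cov = 181.2400 / 4 = 45.3100
Σ(R_m − R̄_m)² = 169.5880  ⇒  Var(R_m) = 169.5880 / 4 = 42.3970
β = Cov / Var(R_m) = 45.3100 / 42.3970 = 1.0687
MRP = 6.37% − 1.34% = 5.03%
E(R) = R_f + β × MRP = 1.34% + 1.0687 × 5.03% = 6.72%

6.72%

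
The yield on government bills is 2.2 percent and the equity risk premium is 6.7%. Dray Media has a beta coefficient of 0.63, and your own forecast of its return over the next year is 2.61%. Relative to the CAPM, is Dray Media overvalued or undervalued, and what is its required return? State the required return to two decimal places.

Overvalued; required return 6.42%

Required return = R_f + β·MRP = 2.2% + 0.63 × 6.7% = 6.42%
Forecast 2.61% < required 6.42% → the stock plots below the SML → overvalued.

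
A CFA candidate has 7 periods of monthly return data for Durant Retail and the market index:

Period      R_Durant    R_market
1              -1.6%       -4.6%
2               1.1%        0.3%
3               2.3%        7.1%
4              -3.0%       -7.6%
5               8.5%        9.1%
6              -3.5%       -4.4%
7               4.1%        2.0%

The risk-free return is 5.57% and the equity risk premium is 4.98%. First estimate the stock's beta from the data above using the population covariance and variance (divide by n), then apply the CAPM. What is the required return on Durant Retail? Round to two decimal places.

Mean R_i = (-1.6 + 1.1 + 2.3 − 3.0 + 8.5 − 3.5 + 4.1) / 7 = 1.1286%
Mean R_m = (-4.6 + 0.3 + 7.1 − 7.6 + 9.1 − 4.4 + 2.0) / 7 = 0.2714%
Σ(R_i − R̄_i)(R_m − R̄_m) = 145.6257  ⇒  Cov = 145.6257 / 7 = 20.8037
Σ(R_m − R̄_m)² = 235.0743  ⇒  Var(R_m) = 235.0743 / 7 = 33.5820
β = Cov / Var(R_m) = 20.8037 / 33.5820 = 0.6195
E(R) = R_f + β × MRP = 5.57% + 0.6195 × 4.98% = 8.66%

8.66%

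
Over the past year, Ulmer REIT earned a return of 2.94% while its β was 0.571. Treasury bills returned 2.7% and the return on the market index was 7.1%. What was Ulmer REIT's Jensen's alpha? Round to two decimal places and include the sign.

-2.27%

Market excess return = 7.1% − 2.7% = 4.40%
CAPM benchmark = R_f + β(R_m − R_f) = 2.7% + 0.571 × 4.4% = 5.2124%
α = actual − benchmark = 2.94% − 5.2124% = -2.27%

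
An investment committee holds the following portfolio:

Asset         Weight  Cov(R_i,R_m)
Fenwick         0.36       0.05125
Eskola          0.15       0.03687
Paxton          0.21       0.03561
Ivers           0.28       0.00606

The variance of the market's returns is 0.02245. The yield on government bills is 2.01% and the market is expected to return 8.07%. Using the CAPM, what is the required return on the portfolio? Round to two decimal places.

10.96%

β_Fenwick = 0.05125 / 0.02245 = 2.2829
β_Eskola = 0.03687 / 0.02245 = 1.6423
β_Paxton = 0.03561 / 0.02245 = 1.5862
β_Ivers = 0.00606 / 0.02245 = 0.2699
β_P = Σ w_i β_i = 0.36×2.2829 + 0.15×1.6423 + 0.21×1.5862 + 0.28×0.2699 = 1.4769
MRP = 8.07% − 2.01% = 6.06%
E(R_P) = R_f + β_P × MRP = 2.01% + 1.4769 × 6.06% = 10.96%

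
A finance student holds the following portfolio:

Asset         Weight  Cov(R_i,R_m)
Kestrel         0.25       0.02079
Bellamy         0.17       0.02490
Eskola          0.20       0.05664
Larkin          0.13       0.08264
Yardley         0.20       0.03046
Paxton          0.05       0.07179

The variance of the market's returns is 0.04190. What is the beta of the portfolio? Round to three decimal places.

β_Kestrel = 0.02079 / 0.04190 = 0.4962
β_Bellamy = 0.02490 / 0.04190 = 0.5943
β_Eskola = 0.05664 / 0.04190 = 1.3518
β_Larkin = 0.08264 / 0.04190 = 1.9723
β_Yardley = 0.03046 / 0.04190 = 0.7270
β_Paxton = 0.07179 / 0.04190 = 1.7134
β_P = Σ w_i β_i = 0.25×0.4962 + 0.17×0.5943 + 0.20×1.3518 + 0.13×1.9723 + 0.20×0.7270 + 0.05×1.7134 = 0.9829

0.983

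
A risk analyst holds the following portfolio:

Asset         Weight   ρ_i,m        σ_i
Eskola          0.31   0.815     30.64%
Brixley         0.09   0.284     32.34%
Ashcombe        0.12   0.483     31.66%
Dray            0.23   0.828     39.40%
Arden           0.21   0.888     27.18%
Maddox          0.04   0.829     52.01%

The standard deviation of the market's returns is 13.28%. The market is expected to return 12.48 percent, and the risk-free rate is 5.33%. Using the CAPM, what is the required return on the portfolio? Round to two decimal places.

18.63%

β_Eskola = 0.815 × 30.64% / 13.28% = 1.8804
β_Brixley = 0.284 × 32.34% / 13.28% = 0.6916
β_Ashcombe = 0.483 × 31.66% / 13.28% = 1.1515
β_Dray = 0.828 × 39.40% / 13.28% = 2.4566
β_Arden = 0.888 × 27.18% / 13.28% = 1.8175
β_Maddox = 0.829 × 52.01% / 13.28% = 3.2467
β_P = Σ w_i β_i = 0.31×1.8804 + 0.09×0.6916 + 0.12×1.1515 + 0.23×2.4566 + 0.21×1.8175 + 0.04×3.2467 = 1.8599
MRP = 12.48% − 5.33% = 7.15%
E(R_P) = R_f + β_P × MRP = 5.33% + 1.8599 × 7.15% = 18.63%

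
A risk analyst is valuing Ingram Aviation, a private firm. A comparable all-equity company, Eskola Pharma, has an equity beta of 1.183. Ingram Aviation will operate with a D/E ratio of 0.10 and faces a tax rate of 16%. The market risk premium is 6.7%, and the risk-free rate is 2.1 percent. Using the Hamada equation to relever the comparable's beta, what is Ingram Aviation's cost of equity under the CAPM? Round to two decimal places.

β_L = β_U × [1 + (1 − t)(D/E)] = 1.183 × [1 + (1 − 0.16) × 0.10]
    = 1.183 × [1 + 0.84 × 0.10] = 1.183 × 1.0840 = 1.2824
E(R) = R_f + β_L × MRP = 2.1% + 1.2824 × 6.7% = 10.69%

10.69%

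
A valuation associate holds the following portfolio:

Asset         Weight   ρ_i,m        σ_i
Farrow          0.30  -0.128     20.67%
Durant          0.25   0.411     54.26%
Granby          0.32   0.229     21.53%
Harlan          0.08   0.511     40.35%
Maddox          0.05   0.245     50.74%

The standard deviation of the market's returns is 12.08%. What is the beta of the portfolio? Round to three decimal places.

β_Farrow = -0.128 × 20.67% / 12.08% = -0.2190
β_Durant = 0.411 × 54.26% / 12.08% = 1.8461
β_Granby = 0.229 × 21.53% / 12.08% = 0.4081
β_Harlan = 0.511 × 40.35% / 12.08% = 1.7069
β_Maddox = 0.245 × 50.74% / 12.08% = 1.0291
β_P = Σ w_i β_i = 0.30×-0.2190 + 0.25×1.8461 + 0.32×0.4081 + 0.08×1.7069 + 0.05×1.0291 = 0.7144

0.714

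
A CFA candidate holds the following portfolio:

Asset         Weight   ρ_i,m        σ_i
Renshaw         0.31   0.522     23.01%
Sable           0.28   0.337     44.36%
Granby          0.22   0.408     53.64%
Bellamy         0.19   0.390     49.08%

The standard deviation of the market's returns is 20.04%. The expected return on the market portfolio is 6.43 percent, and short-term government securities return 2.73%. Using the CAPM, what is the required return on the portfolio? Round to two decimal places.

5.75%

β_Renshaw = 0.522 × 23.01% / 20.04% = 0.5994
β_Sable = 0.337 × 44.36% / 20.04% = 0.7460
β_Granby = 0.408 × 53.64% / 20.04% = 1.0921
β_Bellamy = 0.390 × 49.08% / 20.04% = 0.9551
β_P = Σ w_i β_i = 0.31×0.5994 + 0.28×0.7460 + 0.22×1.0921 + 0.19×0.9551 = 0.8164
MRP = 6.43% − 2.73% = 3.70%
E(R_P) = R_f + β_P × MRP = 2.73% + 0.8164 × 3.70% = 5.75%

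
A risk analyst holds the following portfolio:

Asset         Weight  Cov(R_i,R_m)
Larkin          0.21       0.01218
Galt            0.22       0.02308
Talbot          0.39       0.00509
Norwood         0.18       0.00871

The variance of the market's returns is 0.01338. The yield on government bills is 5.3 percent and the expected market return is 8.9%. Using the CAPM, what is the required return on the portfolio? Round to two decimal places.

8.31%

β_Larkin = 0.01218 / 0.01338 = 0.9103
β_Galt = 0.02308 / 0.01338 = 1.7250
β_Talbot = 0.00509 / 0.01338 = 0.3804
β_Norwood = 0.00871 / 0.01338 = 0.6510
β_P = Σ w_i β_i = 0.21×0.9103 + 0.22×1.7250 + 0.39×0.3804 + 0.18×0.6510 = 0.8362
MRP = 8.9% − 5.3% = 3.60%
E(R_P) = R_f + β_P × MRP = 5.3% + 0.8362 × 3.6% = 8.31%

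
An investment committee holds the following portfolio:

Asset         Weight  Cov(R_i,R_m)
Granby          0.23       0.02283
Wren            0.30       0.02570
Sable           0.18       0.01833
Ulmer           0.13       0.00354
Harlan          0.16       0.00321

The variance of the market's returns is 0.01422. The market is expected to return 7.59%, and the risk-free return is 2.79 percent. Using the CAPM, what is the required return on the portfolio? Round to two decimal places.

β_Granby = 0.02283 / 0.01422 = 1.6055
β_Wren = 0.02570 / 0.01422 = 1.8073
β_Sable = 0.01833 / 0.01422 = 1.2890
β_Ulmer = 0.00354 / 0.01422 = 0.2489
β_Harlan = 0.00321 / 0.01422 = 0.2257
β_P = Σ w_i β_i = 0.23×1.6055 + 0.30×1.8073 + 0.18×1.2890 + 0.13×0.2489 + 0.16×0.2257 = 1.2119
MRP = 7.59% − 2.79% = 4.80%
E(R_P) = R_f + β_P × MRP = 2.79% + 1.2119 × 4.80% = 8.61%

8.61%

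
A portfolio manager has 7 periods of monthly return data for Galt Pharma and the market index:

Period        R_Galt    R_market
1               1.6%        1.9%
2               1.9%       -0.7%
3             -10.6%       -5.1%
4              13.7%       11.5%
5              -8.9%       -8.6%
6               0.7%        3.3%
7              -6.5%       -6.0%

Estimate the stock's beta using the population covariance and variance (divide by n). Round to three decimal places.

1.162

Mean R_i = (1.6 + 1.9 − 10.6 + 13.7 − 8.9 + 0.7 − 6.5) / 7 = -1.1571%
Mean R_m = (1.9 − 0.7 − 5.1 + 11.5 − 8.6 + 3.3 − 6.0) / 7 = -0.5286%
Σ(R_i − R̄_i)(R_m − R̄_m) = 326.8886  ⇒  Cov = 326.8886 / 7 = 46.6984
Σ(R_m − R̄_m)² = 281.2543  ⇒  Var(R_m) = 281.2543 / 7 = 40.1792
β = Cov / Var(R_m) = 46.6984 / 40.1792 = 1.1623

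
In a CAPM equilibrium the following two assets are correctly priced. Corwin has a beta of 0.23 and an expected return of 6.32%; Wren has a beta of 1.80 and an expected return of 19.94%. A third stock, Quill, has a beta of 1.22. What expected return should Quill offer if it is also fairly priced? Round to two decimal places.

MRP (SML slope) = (19.94% − 6.32%) / (1.80 − 0.23) = 13.62% / 1.57 = 8.6752%
R_f (intercept) = 6.32% − 0.23 × 8.6752% = 4.3247%
E(R_Quill) = R_f + β × MRP = 4.3247% + 1.22 × 8.6752% = 14.91%

14.91%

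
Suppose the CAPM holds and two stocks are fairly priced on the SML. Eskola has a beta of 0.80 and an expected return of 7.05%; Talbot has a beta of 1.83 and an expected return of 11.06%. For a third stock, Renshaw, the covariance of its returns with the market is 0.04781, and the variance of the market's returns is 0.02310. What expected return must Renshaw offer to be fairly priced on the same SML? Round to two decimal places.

11.99%

MRP = (11.06% − 7.05%) / (1.83 − 0.80) = 3.8932%
R_f = 7.05% − 0.80 × 3.8932% = 3.9354%
β_Renshaw = Cov / Var(R_m) = 0.04781 / 0.02310 = 2.0697
E(R_Renshaw) = R_f + β × MRP = 3.9354% + 2.0697 × 3.8932% = 11.99%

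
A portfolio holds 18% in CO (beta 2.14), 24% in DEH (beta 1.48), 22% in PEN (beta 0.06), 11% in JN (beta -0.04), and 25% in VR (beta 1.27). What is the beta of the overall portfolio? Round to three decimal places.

1.067

β_P = Σ w_i β_i = 0.18×2.14 + 0.24×1.48 + 0.22×0.06 + 0.11×-0.04 + 0.25×1.27 = 1.0667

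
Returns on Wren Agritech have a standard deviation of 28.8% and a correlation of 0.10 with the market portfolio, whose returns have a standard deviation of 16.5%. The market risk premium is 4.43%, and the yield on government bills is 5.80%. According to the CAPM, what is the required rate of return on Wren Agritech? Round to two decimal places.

β = ρ × σ_i / σ_m = 0.10 × 28.8% / 16.5% = 0.1745
E(R) = 5.80% + 0.1745 × 4.43% = 6.57%

6.57%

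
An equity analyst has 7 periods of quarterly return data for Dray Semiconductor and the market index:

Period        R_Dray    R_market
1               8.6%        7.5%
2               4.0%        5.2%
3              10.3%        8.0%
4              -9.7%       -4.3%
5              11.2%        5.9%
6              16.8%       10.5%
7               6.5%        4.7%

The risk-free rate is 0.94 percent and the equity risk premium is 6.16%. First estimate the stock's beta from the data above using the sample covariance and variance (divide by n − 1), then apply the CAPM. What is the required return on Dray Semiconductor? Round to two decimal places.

Mean R_i = (8.6 + 4.0 + 10.3 − 9.7 + 11.2 + 16.8 + 6.5) / 7 = 6.8143%
Mean R_m = (7.5 + 5.2 + 8.0 − 4.3 + 5.9 + 10.5 + 4.7) / 7 = 5.3571%
Σ(R_i − R̄_i)(R_m − R̄_m) = 226.9043  ⇒  Cov = 226.9043 / 6 = 37.8174
Σ(R_m − R̄_m)² = 132.0371  ⇒  Var(R_m) = 132.0371 / 6 = 22.0062
β = Cov / Var(R_m) = 37.8174 / 22.0062 = 1.7185
E(R) = R_f + β × MRP = 0.94% + 1.7185 × 6.16% = 11.53%

11.53%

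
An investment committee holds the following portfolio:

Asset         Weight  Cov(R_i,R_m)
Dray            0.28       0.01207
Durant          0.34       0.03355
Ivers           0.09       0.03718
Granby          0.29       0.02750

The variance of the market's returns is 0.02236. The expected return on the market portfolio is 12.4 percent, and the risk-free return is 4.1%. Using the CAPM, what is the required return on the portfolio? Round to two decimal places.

13.79%

β_Dray = 0.01207 / 0.02236 = 0.5398
β_Durant = 0.03355 / 0.02236 = 1.5004
β_Ivers = 0.03718 / 0.02236 = 1.6628
β_Granby = 0.02750 / 0.02236 = 1.2299
β_P = Σ w_i β_i = 0.28×0.5398 + 0.34×1.5004 + 0.09×1.6628 + 0.29×1.2299 = 1.1676
MRP = 12.4% − 4.1% = 8.30%
E(R_P) = R_f + β_P × MRP = 4.1% + 1.1676 × 8.3% = 13.79%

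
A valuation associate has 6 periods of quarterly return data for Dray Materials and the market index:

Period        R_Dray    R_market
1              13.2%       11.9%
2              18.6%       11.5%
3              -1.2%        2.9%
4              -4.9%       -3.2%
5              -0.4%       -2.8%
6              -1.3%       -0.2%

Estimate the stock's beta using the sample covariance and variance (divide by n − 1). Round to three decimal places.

Mean R_i = (13.2 + 18.6 − 1.2 − 4.9 − 0.4 − 1.3) / 6 = 4.0000%
Mean R_m = (11.9 + 11.5 + 2.9 − 3.2 − 2.8 − 0.2) / 6 = 3.3500%
Σ(R_i − R̄_i)(R_m − R̄_m) = 304.1600  ⇒  Cov = 304.1600 / 5 = 60.8320
Σ(R_m − R̄_m)² = 233.0550  ⇒  Var(R_m) = 233.0550 / 5 = 46.6110
β = Cov / Var(R_m) = 60.8320 / 46.6110 = 1.3051

1.305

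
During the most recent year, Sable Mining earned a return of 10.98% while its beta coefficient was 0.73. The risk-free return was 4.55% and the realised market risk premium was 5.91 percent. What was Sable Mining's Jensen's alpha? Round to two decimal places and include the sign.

+2.12%

CAPM benchmark = R_f + β(R_m − R_f) = 4.55% + 0.73 × 5.91% = 8.8643%
α = actual − benchmark = 10.98% − 8.8643% = +2.12%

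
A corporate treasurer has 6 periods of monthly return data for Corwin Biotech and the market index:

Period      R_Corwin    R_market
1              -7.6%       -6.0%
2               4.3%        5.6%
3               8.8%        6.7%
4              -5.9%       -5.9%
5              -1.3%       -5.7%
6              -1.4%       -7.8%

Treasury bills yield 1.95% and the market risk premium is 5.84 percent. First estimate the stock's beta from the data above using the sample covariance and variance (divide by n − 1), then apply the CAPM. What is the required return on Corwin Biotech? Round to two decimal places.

6.78%

Mean R_i = (-7.6 + 4.3 + 8.8 − 5.9 − 1.3 − 1.4) / 6 = -0.5167%
Mean R_m = (-6.0 + 5.6 + 6.7 − 5.9 − 5.7 − 7.8) / 6 = -2.1833%
Σ(R_i − R̄_i)(R_m − R̄_m) = 175.0117  ⇒  Cov = 175.0117 / 5 = 35.0023
Σ(R_m − R̄_m)² = 211.7883  ⇒  Var(R_m) = 211.7883 / 5 = 42.3577
β = Cov / Var(R_m) = 35.0023 / 42.3577 = 0.8264
E(R) = R_f + β × MRP = 1.95% + 0.8264 × 5.84% = 6.78%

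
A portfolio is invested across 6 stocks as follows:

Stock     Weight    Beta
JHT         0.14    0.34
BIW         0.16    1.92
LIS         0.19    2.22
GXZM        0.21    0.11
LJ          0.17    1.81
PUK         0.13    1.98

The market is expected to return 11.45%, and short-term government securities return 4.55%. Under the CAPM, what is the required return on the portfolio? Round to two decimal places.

13.97%

β_P = Σ w_i β_i = 0.14×0.34 + 0.16×1.92 + 0.19×2.22 + 0.21×0.11 + 0.17×1.81 + 0.13×1.98 = 1.3648
MRP = 11.45% − 4.55% = 6.90%
E(R_P) = R_f + β_P × MRP = 4.55% + 1.3648 × 6.90% = 13.97%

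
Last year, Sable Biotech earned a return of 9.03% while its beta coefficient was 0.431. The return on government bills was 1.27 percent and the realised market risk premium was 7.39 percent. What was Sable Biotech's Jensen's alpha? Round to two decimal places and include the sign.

CAPM benchmark = R_f + β(R_m − R_f) = 1.27% + 0.431 × 7.39% = 4.45509%
α = actual − benchmark = 9.03% − 4.45509% = +4.57%

+4.57%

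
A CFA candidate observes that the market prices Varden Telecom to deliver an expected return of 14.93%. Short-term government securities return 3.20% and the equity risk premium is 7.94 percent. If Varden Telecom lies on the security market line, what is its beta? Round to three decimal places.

1.477

β = (E(R) − R_f) / MRP = (14.93% − 3.20%) / 7.94% = 11.73% / 7.94% = 1.477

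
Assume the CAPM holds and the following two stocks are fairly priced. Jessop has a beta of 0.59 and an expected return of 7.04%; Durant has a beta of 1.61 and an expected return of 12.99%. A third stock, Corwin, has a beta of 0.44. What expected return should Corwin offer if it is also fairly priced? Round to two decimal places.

MRP (SML slope) = (12.99% − 7.04%) / (1.61 − 0.59) = 5.95% / 1.02 = 5.8333%
R_f (intercept) = 7.04% − 0.59 × 5.8333% = 3.5984%
E(R_Corwin) = R_f + β × MRP = 3.5984% + 0.44 × 5.8333% = 6.17%

6.17%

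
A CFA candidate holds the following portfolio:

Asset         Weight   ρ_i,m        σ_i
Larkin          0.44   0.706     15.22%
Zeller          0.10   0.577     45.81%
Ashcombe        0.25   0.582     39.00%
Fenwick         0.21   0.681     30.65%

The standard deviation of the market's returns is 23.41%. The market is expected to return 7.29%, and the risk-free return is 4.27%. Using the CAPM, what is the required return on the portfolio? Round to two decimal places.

β_Larkin = 0.706 × 15.22% / 23.41% = 0.4590
β_Zeller = 0.577 × 45.81% / 23.41% = 1.1291
β_Ashcombe = 0.582 × 39.00% / 23.41% = 0.9696
β_Fenwick = 0.681 × 30.65% / 23.41% = 0.8916
β_P = Σ w_i β_i = 0.44×0.4590 + 0.10×1.1291 + 0.25×0.9696 + 0.21×0.8916 = 0.7445
MRP = 7.29% − 4.27% = 3.02%
E(R_P) = R_f + β_P × MRP = 4.27% + 0.7445 × 3.02% = 6.52%

6.52%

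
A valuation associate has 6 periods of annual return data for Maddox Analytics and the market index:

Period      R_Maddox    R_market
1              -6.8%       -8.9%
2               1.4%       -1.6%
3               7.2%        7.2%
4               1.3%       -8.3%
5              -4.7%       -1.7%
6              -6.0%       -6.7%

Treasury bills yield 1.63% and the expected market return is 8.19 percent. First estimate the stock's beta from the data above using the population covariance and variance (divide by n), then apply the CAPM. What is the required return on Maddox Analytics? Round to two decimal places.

Mean R_i = (-6.8 + 1.4 + 7.2 + 1.3 − 4.7 − 6.0) / 6 = -1.2667%
Mean R_m = (-8.9 − 1.6 + 7.2 − 8.3 − 1.7 − 6.7) / 6 = -3.3333%
Σ(R_i − R̄_i)(R_m − R̄_m) = 122.1867  ⇒  Cov = 122.1867 / 6 = 20.3645
Σ(R_m − R̄_m)² = 183.6133  ⇒  Var(R_m) = 183.6133 / 6 = 30.6022
β = Cov / Var(R_m) = 20.3645 / 30.6022 = 0.6655
MRP = 8.19% − 1.63% = 6.56%
E(R) = R_f + β × MRP = 1.63% + 0.6655 × 6.56% = 6.00%

6.00%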